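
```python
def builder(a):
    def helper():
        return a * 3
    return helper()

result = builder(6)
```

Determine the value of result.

Step 1: builder(6) binds parameter a = 6.
Step 2: helper() accesses a = 6 from enclosing scope.
Step 3: result = 6 * 3 = 18

The answer is 18.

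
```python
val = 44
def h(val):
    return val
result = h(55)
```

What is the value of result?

Step 1: Global val = 44.
Step 2: h(55) takes parameter val = 55, which shadows the global.
Step 3: result = 55

The answer is 55.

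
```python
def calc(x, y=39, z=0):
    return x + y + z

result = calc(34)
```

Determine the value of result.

Step 1: calc(34) uses defaults y = 39, z = 0.
Step 2: Returns 34 + 39 + 0 = 73.
Step 3: result = 73

The answer is 73.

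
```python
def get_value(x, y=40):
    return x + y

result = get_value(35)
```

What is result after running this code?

Step 1: get_value(35) uses default y = 40.
Step 2: Returns 35 + 40 = 75.
Step 3: result = 75

The answer is 75.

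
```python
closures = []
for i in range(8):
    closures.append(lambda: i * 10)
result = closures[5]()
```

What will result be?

Step 1: All lambdas reference the same variable i (late binding).
Step 2: After the loop, i = 7. Every lambda returns i * 10.
Step 3: closures[5]() = 7 * 10 = 70

The answer is 70.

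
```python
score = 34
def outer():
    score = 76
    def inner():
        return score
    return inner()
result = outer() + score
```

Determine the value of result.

Step 1: Global score = 34. outer() shadows with score = 76.
Step 2: inner() returns enclosing score = 76. outer() = 76.
Step 3: result = 76 + global score (34) = 110

The answer is 110.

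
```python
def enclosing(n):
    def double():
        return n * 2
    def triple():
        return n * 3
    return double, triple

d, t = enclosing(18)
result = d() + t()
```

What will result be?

Step 1: Both closures capture the same n = 18.
Step 2: d() = 18 * 2 = 36, t() = 18 * 3 = 54.
Step 3: result = 36 + 54 = 90

The answer is 90.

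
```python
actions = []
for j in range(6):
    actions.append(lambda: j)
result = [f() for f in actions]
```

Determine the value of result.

Step 1: All 6 lambdas share the same variable j.
Step 2: After the loop, j = 5.
Step 3: Each call returns 5. result = [5, 5, 5, 5, 5, 5]

The answer is [5, 5, 5, 5, 5, 5].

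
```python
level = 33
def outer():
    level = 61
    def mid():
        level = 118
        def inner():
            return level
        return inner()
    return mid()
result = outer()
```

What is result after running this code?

Step 1: Three levels of shadowing: global 33, outer 61, mid 118.
Step 2: inner() finds level = 118 in enclosing mid() scope.
Step 3: result = 118

The answer is 118.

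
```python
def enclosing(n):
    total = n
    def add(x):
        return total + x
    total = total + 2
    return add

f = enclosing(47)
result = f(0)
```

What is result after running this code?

Step 1: enclosing(47) sets total = 47, then total = 47 + 2 = 49.
Step 2: Closures capture by reference, so add sees total = 49.
Step 3: f(0) returns 49 + 0 = 49

The answer is 49.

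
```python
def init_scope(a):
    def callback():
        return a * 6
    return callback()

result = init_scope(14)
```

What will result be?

Step 1: init_scope(14) binds parameter a = 14.
Step 2: callback() accesses a = 14 from enclosing scope.
Step 3: result = 14 * 6 = 84

The answer is 84.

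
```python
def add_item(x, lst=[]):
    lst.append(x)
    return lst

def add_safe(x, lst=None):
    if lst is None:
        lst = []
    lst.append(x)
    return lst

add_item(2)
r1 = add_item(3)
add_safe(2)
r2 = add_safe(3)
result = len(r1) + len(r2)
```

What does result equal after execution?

Step 1: add_item shares mutable default: after 2 calls, lst = [2, 3], len = 2.
Step 2: add_safe creates fresh list each time: r2 = [3], len = 1.
Step 3: result = 2 + 1 = 3

The answer is 3.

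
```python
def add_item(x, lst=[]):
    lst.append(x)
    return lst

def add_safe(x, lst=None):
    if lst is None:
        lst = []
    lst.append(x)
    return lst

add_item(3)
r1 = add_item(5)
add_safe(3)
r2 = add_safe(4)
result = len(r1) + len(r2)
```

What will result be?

Step 1: add_item shares mutable default: after 2 calls, lst = [3, 5], len = 2.
Step 2: add_safe creates fresh list each time: r2 = [4], len = 1.
Step 3: result = 2 + 1 = 3

The answer is 3.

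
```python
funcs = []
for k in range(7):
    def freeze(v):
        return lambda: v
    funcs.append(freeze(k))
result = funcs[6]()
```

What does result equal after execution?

Step 1: freeze(k) creates a new scope capturing v = k at call time.
Step 2: funcs[6] = freeze(6), so its lambda captures v = 6.
Step 3: result = 6 (closure factory fixes late binding)

The answer is 6.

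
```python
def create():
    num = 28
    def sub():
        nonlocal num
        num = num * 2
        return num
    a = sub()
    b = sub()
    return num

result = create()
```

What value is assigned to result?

Step 1: num starts at 28.
Step 2: First sub(): num = 28 * 2 = 56.
Step 3: Second sub(): num = 56 * 2 = 112.
Step 4: result = 112

The answer is 112.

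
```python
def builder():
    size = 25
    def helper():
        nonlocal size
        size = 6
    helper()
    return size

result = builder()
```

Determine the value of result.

Step 1: builder() sets size = 25.
Step 2: helper() uses nonlocal to reassign size = 6.
Step 3: result = 6

The answer is 6.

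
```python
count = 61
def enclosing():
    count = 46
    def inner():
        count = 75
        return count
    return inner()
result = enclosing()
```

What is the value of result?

Step 1: Three scopes define count: global (61), enclosing (46), inner (75).
Step 2: inner() has its own local count = 75, which shadows both enclosing and global.
Step 3: result = 75 (local wins in LEGB)

The answer is 75.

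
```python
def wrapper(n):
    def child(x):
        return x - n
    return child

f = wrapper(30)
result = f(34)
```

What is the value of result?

Step 1: wrapper(30) creates a closure capturing n = 30.
Step 2: f(34) computes 34 - 30 = 4.
Step 3: result = 4

The answer is 4.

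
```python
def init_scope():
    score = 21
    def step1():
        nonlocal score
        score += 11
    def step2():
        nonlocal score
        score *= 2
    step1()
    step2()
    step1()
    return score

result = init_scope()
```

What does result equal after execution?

Step 1: score = 21.
Step 2: step1(): score = 21 + 11 = 32.
Step 3: step2(): score = 32 * 2 = 64.
Step 4: step1(): score = 64 + 11 = 75. result = 75

The answer is 75.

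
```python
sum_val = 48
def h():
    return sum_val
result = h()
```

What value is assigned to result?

Step 1: sum_val = 48 is defined in the global scope.
Step 2: h() looks up sum_val. No local sum_val exists, so Python checks the global scope via LEGB rule and finds sum_val = 48.
Step 3: result = 48

The answer is 48.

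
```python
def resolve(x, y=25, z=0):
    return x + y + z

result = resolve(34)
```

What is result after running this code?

Step 1: resolve(34) uses defaults y = 25, z = 0.
Step 2: Returns 34 + 25 + 0 = 59.
Step 3: result = 59

The answer is 59.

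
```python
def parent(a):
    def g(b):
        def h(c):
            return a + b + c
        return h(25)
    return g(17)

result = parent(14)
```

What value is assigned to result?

Step 1: a = 14, b = 17, c = 25 across three nested scopes.
Step 2: h() accesses all three via LEGB rule.
Step 3: result = 14 + 17 + 25 = 56

The answer is 56.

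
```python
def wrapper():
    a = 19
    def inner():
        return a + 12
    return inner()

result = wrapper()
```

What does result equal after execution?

Step 1: wrapper() defines a = 19.
Step 2: inner() reads a = 19 from enclosing scope, returns 19 + 12 = 31.
Step 3: result = 31

The answer is 31.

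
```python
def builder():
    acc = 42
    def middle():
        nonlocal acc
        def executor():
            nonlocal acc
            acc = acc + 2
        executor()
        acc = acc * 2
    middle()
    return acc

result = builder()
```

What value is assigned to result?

Step 1: acc = 42.
Step 2: executor() adds 2: acc = 42 + 2 = 44.
Step 3: middle() doubles: acc = 44 * 2 = 88.
Step 4: result = 88

The answer is 88.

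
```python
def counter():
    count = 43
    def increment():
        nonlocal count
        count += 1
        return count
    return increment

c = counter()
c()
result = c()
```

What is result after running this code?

Step 1: counter() creates closure with count = 43.
Step 2: Each c() call increments count via nonlocal. After 2 calls: 43 + 2 = 45.
Step 3: result = 45

The answer is 45.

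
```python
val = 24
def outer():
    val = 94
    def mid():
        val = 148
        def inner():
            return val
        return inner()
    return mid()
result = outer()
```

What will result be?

Step 1: Three levels of shadowing: global 24, outer 94, mid 148.
Step 2: inner() finds val = 148 in enclosing mid() scope.
Step 3: result = 148

The answer is 148.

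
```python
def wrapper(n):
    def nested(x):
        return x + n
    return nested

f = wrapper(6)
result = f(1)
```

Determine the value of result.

Step 1: wrapper(6) creates a closure that captures n = 6.
Step 2: f(1) calls the closure with x = 1, returning 1 + 6 = 7.
Step 3: result = 7

The answer is 7.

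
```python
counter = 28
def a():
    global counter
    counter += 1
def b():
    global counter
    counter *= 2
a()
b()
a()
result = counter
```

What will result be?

Step 1: counter = 28.
Step 2: a(): counter = 28 + 1 = 29.
Step 3: b(): counter = 29 * 2 = 58.
Step 4: a(): counter = 58 + 1 = 59

The answer is 59.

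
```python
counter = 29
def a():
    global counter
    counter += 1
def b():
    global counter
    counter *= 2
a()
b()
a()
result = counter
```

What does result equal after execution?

Step 1: counter = 29.
Step 2: a(): counter = 29 + 1 = 30.
Step 3: b(): counter = 30 * 2 = 60.
Step 4: a(): counter = 60 + 1 = 61

The answer is 61.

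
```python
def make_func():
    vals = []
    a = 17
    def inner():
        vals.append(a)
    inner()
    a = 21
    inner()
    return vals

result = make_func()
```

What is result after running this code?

Step 1: a = 17. inner() appends current a to vals.
Step 2: First inner(): appends 17. Then a = 21.
Step 3: Second inner(): appends 21 (closure sees updated a). result = [17, 21]

The answer is [17, 21].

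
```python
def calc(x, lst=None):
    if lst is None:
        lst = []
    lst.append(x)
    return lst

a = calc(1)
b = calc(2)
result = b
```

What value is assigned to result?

Step 1: None default with guard creates a NEW list each call.
Step 2: a = [1] (fresh list). b = [2] (another fresh list).
Step 3: result = [2] (this is the fix for mutable default)

The answer is [2].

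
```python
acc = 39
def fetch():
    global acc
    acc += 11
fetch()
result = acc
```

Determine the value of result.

Step 1: acc = 39 globally.
Step 2: fetch() modifies global acc: acc += 11 = 50.
Step 3: result = 50

The answer is 50.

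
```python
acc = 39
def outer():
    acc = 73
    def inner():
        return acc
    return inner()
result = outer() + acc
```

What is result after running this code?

Step 1: Global acc = 39. outer() shadows with acc = 73.
Step 2: inner() returns enclosing acc = 73. outer() = 73.
Step 3: result = 73 + global acc (39) = 112

The answer is 112.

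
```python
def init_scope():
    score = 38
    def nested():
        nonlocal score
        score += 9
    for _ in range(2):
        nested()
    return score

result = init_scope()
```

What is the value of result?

Step 1: score = 38.
Step 2: nested() is called 2 times in a loop, each adding 9 via nonlocal.
Step 3: score = 38 + 9 * 2 = 56

The answer is 56.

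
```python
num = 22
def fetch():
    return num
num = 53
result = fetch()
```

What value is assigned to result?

Step 1: num is first set to 22, then reassigned to 53.
Step 2: fetch() is called after the reassignment, so it looks up the current global num = 53.
Step 3: result = 53

The answer is 53.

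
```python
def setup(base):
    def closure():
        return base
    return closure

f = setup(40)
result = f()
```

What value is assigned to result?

Step 1: setup(40) creates closure capturing base = 40.
Step 2: f() returns the captured base = 40.
Step 3: result = 40

The answer is 40.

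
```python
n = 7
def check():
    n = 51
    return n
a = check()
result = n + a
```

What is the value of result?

Step 1: Global n = 7. check() returns local n = 51.
Step 2: a = 51. Global n still = 7.
Step 3: result = 7 + 51 = 58

The answer is 58.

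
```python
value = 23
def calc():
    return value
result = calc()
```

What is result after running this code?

Step 1: value = 23 is defined in the global scope.
Step 2: calc() looks up value. No local value exists, so Python checks the global scope via LEGB rule and finds value = 23.
Step 3: result = 23

The answer is 23.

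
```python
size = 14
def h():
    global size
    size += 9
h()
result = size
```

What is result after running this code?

Step 1: size = 14 globally.
Step 2: h() modifies global size: size += 9 = 23.
Step 3: result = 23

The answer is 23.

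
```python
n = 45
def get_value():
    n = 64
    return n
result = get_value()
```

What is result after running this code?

Step 1: Global n = 45.
Step 2: get_value() creates local n = 64, shadowing the global.
Step 3: Returns local n = 64. result = 64

The answer is 64.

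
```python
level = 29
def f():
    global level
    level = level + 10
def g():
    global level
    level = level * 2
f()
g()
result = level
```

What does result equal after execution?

Step 1: level = 29.
Step 2: f() adds 10: level = 29 + 10 = 39.
Step 3: g() doubles: level = 39 * 2 = 78.
Step 4: result = 78

The answer is 78.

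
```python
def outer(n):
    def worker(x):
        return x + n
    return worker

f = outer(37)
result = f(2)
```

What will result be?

Step 1: outer(37) creates a closure that captures n = 37.
Step 2: f(2) calls the closure with x = 2, returning 2 + 37 = 39.
Step 3: result = 39

The answer is 39.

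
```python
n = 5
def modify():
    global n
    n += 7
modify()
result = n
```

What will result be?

Step 1: n = 5 globally.
Step 2: modify() modifies global n: n += 7 = 12.
Step 3: result = 12

The answer is 12.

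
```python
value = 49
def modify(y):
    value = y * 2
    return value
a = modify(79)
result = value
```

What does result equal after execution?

Step 1: Global value = 49.
Step 2: modify(79) creates local value = 79 * 2 = 158.
Step 3: Global value unchanged because no global keyword. result = 49

The answer is 49.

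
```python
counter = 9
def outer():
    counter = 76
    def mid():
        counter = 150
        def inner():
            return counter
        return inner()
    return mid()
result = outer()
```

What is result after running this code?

Step 1: Three levels of shadowing: global 9, outer 76, mid 150.
Step 2: inner() finds counter = 150 in enclosing mid() scope.
Step 3: result = 150

The answer is 150.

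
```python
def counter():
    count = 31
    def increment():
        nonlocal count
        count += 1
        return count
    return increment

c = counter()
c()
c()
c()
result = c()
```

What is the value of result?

Step 1: counter() creates closure with count = 31.
Step 2: Each c() call increments count via nonlocal. After 4 calls: 31 + 4 = 35.
Step 3: result = 35

The answer is 35.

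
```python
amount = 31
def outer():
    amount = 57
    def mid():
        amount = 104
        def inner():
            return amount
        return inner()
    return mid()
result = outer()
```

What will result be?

Step 1: Three levels of shadowing: global 31, outer 57, mid 104.
Step 2: inner() finds amount = 104 in enclosing mid() scope.
Step 3: result = 104

The answer is 104.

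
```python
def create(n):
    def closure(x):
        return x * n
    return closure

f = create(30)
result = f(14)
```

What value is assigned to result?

Step 1: create(30) creates a closure capturing n = 30.
Step 2: f(14) computes 14 * 30 = 420.
Step 3: result = 420

The answer is 420.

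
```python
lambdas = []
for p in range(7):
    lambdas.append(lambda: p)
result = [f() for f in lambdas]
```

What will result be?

Step 1: All 7 lambdas share the same variable p.
Step 2: After the loop, p = 6.
Step 3: Each call returns 6. result = [6, 6, 6, 6, 6, 6, 6]

The answer is [6, 6, 6, 6, 6, 6, 6].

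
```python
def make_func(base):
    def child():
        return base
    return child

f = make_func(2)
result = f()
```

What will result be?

Step 1: make_func(2) creates closure capturing base = 2.
Step 2: f() returns the captured base = 2.
Step 3: result = 2

The answer is 2.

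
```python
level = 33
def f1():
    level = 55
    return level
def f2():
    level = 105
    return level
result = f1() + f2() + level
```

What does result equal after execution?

Step 1: Each function shadows global level with its own local.
Step 2: f1() returns 55, f2() returns 105.
Step 3: Global level = 33 is unchanged. result = 55 + 105 + 33 = 193

The answer is 193.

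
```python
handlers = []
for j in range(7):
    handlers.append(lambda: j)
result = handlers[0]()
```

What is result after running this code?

Step 1: The loop creates 7 lambdas, all referencing the same variable j.
Step 2: After the loop, j = 6 (final value).
Step 3: handlers[0]() looks up j at call time and finds 6. This is the late binding gotcha. result = 6

The answer is 6.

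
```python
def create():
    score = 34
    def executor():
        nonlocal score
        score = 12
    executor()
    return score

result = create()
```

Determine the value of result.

Step 1: create() sets score = 34.
Step 2: executor() uses nonlocal to reassign score = 12.
Step 3: result = 12

The answer is 12.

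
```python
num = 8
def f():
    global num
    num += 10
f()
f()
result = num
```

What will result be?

Step 1: num = 8.
Step 2: First f(): num = 8 + 10 = 18.
Step 3: Second f(): num = 18 + 10 = 28. result = 28

The answer is 28.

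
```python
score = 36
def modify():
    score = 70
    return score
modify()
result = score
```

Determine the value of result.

Step 1: Global score = 36.
Step 2: modify() creates local score = 70 (shadow, not modification).
Step 3: After modify() returns, global score is unchanged. result = 36

The answer is 36.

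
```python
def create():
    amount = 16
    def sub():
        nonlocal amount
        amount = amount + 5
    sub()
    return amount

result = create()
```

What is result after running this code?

Step 1: create() sets amount = 16.
Step 2: sub() uses nonlocal to modify amount in create's scope: amount = 16 + 5 = 21.
Step 3: create() returns the modified amount = 21

The answer is 21.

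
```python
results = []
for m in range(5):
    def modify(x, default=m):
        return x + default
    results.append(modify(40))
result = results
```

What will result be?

Step 1: Default argument default=m is evaluated at function definition time.
Step 2: Each iteration creates modify with default = current m value.
Step 3: modify(40) returns 40 + default. results = [40, 41, 42, 43, 44]

The answer is [40, 41, 42, 43, 44].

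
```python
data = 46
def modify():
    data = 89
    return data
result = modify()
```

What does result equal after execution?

Step 1: Global data = 46.
Step 2: modify() creates local data = 89, shadowing the global.
Step 3: Returns local data = 89. result = 89

The answer is 89.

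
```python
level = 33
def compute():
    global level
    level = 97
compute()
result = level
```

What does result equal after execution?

Step 1: level = 33 globally.
Step 2: compute() declares global level and sets it to 97.
Step 3: After compute(), global level = 97. result = 97

The answer is 97.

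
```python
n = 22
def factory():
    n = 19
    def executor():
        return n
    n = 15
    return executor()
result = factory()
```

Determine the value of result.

Step 1: factory() sets n = 19, then later n = 15.
Step 2: executor() is called after n is reassigned to 15. Closures capture variables by reference, not by value.
Step 3: result = 15

The answer is 15.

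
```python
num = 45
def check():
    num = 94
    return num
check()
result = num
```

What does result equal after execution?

Step 1: Global num = 45.
Step 2: check() creates local num = 94 (shadow, not modification).
Step 3: After check() returns, global num is unchanged. result = 45

The answer is 45.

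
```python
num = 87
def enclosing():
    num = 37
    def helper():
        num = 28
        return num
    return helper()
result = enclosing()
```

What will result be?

Step 1: Three scopes define num: global (87), enclosing (37), helper (28).
Step 2: helper() has its own local num = 28, which shadows both enclosing and global.
Step 3: result = 28 (local wins in LEGB)

The answer is 28.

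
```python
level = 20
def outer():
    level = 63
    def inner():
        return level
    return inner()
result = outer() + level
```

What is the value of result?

Step 1: Global level = 20. outer() shadows with level = 63.
Step 2: inner() returns enclosing level = 63. outer() = 63.
Step 3: result = 63 + global level (20) = 83

The answer is 83.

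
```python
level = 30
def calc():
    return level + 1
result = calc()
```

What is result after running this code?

Step 1: level = 30 is defined globally.
Step 2: calc() looks up level from global scope = 30, then computes 30 + 1 = 31.
Step 3: result = 31

The answer is 31.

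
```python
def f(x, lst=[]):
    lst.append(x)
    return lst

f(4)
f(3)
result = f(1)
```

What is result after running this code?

Step 1: Mutable default argument gotcha! The list [] is created once.
Step 2: Each call appends to the SAME list: [4], [4, 3], [4, 3, 1].
Step 3: result = [4, 3, 1]

The answer is [4, 3, 1].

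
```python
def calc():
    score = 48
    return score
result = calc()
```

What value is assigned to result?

Step 1: calc() defines score = 48 in its local scope.
Step 2: return score finds the local variable score = 48.
Step 3: result = 48

The answer is 48.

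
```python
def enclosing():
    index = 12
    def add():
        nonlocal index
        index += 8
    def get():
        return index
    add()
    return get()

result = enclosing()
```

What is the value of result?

Step 1: index = 12. add() modifies it via nonlocal, get() reads it.
Step 2: add() makes index = 12 + 8 = 20.
Step 3: get() returns 20. result = 20

The answer is 20.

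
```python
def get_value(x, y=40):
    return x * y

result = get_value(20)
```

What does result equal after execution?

Step 1: get_value(20) uses default y = 40.
Step 2: Returns 20 * 40 = 800.
Step 3: result = 800

The answer is 800.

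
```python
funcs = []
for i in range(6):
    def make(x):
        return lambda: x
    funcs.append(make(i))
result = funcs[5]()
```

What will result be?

Step 1: make(i) creates a new scope capturing x = i at call time.
Step 2: funcs[5] = make(5), so its lambda captures x = 5.
Step 3: result = 5 (closure factory fixes late binding)

The answer is 5.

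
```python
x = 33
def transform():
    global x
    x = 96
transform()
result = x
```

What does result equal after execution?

Step 1: x = 33 globally.
Step 2: transform() declares global x and sets it to 96.
Step 3: After transform(), global x = 96. result = 96

The answer is 96.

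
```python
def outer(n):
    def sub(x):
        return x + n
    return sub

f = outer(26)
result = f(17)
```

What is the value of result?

Step 1: outer(26) creates a closure that captures n = 26.
Step 2: f(17) calls the closure with x = 17, returning 17 + 26 = 43.
Step 3: result = 43

The answer is 43.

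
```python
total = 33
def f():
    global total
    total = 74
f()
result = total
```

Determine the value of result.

Step 1: total = 33 globally.
Step 2: f() declares global total and sets it to 74.
Step 3: After f(), global total = 74. result = 74

The answer is 74.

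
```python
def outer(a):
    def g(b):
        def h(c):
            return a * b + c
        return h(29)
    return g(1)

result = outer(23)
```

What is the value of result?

Step 1: a = 23, b = 1, c = 29.
Step 2: h() computes a * b + c = 23 * 1 + 29 = 52.
Step 3: result = 52

The answer is 52.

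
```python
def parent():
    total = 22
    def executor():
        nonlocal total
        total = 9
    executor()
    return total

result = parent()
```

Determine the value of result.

Step 1: parent() sets total = 22.
Step 2: executor() uses nonlocal to reassign total = 9.
Step 3: result = 9

The answer is 9.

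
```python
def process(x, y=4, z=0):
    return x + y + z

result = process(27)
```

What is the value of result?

Step 1: process(27) uses defaults y = 4, z = 0.
Step 2: Returns 27 + 4 + 0 = 31.
Step 3: result = 31

The answer is 31.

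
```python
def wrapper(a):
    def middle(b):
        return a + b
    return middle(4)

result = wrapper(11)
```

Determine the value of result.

Step 1: wrapper(11) passes a = 11.
Step 2: middle(4) has b = 4, reads a = 11 from enclosing.
Step 3: result = 11 + 4 = 15

The answer is 15.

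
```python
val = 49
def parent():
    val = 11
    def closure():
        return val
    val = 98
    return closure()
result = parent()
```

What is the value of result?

Step 1: parent() sets val = 11, then later val = 98.
Step 2: closure() is called after val is reassigned to 98. Closures capture variables by reference, not by value.
Step 3: result = 98

The answer is 98.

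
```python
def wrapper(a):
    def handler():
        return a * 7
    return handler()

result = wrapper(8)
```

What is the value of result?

Step 1: wrapper(8) binds parameter a = 8.
Step 2: handler() accesses a = 8 from enclosing scope.
Step 3: result = 8 * 7 = 56

The answer is 56.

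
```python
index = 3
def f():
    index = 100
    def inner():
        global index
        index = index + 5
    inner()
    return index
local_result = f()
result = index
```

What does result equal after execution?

Step 1: Global index = 3. f() creates local index = 100.
Step 2: inner() declares global index and adds 5: global index = 3 + 5 = 8.
Step 3: f() returns its local index = 100 (unaffected by inner).
Step 4: result = global index = 8

The answer is 8.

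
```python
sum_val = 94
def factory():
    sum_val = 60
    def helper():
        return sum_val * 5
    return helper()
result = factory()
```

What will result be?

Step 1: factory() shadows global sum_val with sum_val = 60.
Step 2: helper() finds sum_val = 60 in enclosing scope, computes 60 * 5 = 300.
Step 3: result = 300

The answer is 300.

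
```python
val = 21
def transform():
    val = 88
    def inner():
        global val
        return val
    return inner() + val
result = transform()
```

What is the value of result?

Step 1: Global val = 21. transform() shadows with local val = 88.
Step 2: inner() uses global keyword, so inner() returns global val = 21.
Step 3: transform() returns 21 + 88 = 109

The answer is 109.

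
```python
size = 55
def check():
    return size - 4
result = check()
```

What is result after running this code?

Step 1: size = 55 is defined globally.
Step 2: check() looks up size from global scope = 55, then computes 55 - 4 = 51.
Step 3: result = 51

The answer is 51.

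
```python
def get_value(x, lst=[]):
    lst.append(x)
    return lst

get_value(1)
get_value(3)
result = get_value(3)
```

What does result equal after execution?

Step 1: Mutable default argument gotcha! The list [] is created once.
Step 2: Each call appends to the SAME list: [1], [1, 3], [1, 3, 3].
Step 3: result = [1, 3, 3]

The answer is [1, 3, 3].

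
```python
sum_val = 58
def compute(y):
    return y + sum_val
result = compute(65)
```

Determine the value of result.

Step 1: sum_val = 58 is defined globally.
Step 2: compute(65) uses parameter y = 65 and looks up sum_val from global scope = 58.
Step 3: result = 65 + 58 = 123

The answer is 123.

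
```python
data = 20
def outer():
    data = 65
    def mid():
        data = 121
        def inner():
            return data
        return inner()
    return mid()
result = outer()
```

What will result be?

Step 1: Three levels of shadowing: global 20, outer 65, mid 121.
Step 2: inner() finds data = 121 in enclosing mid() scope.
Step 3: result = 121

The answer is 121.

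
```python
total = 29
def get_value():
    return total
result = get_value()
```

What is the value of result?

Step 1: total = 29 is defined in the global scope.
Step 2: get_value() looks up total. No local total exists, so Python checks the global scope via LEGB rule and finds total = 29.
Step 3: result = 29

The answer is 29.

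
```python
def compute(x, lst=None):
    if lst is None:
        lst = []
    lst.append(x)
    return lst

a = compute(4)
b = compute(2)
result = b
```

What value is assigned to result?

Step 1: None default with guard creates a NEW list each call.
Step 2: a = [4] (fresh list). b = [2] (another fresh list).
Step 3: result = [2] (this is the fix for mutable default)

The answer is [2].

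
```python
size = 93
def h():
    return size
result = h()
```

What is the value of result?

Step 1: size = 93 is defined in the global scope.
Step 2: h() looks up size. No local size exists, so Python checks the global scope via LEGB rule and finds size = 93.
Step 3: result = 93

The answer is 93.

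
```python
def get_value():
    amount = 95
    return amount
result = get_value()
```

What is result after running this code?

Step 1: get_value() defines amount = 95 in its local scope.
Step 2: return amount finds the local variable amount = 95.
Step 3: result = 95

The answer is 95.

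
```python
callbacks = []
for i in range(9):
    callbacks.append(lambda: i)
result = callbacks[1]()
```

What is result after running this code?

Step 1: The loop creates 9 lambdas, all referencing the same variable i.
Step 2: After the loop, i = 8 (final value).
Step 3: callbacks[1]() looks up i at call time and finds 8. This is the late binding gotcha. result = 8

The answer is 8.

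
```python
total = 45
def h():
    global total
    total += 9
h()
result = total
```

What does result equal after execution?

Step 1: total = 45 globally.
Step 2: h() modifies global total: total += 9 = 54.
Step 3: result = 54

The answer is 54.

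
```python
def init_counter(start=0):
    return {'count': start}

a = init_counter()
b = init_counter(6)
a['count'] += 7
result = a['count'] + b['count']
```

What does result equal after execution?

Step 1: init_counter() returns a new dict each call (immutable default 0).
Step 2: a = {'count': 0}, b = {'count': 6}.
Step 3: a['count'] += 7 = 7. result = 7 + 6 = 13

The answer is 13.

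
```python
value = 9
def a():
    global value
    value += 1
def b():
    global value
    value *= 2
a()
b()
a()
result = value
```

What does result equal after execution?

Step 1: value = 9.
Step 2: a(): value = 9 + 1 = 10.
Step 3: b(): value = 10 * 2 = 20.
Step 4: a(): value = 20 + 1 = 21

The answer is 21.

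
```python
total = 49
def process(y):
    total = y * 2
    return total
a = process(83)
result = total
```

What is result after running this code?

Step 1: Global total = 49.
Step 2: process(83) creates local total = 83 * 2 = 166.
Step 3: Global total unchanged because no global keyword. result = 49

The answer is 49.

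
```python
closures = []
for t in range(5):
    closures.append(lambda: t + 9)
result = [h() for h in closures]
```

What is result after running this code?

Step 1: All lambdas capture t by reference. After the loop, t = 4.
Step 2: Each call returns 4 + 9 = 13.
Step 3: result = [13, 13, 13, 13, 13]

The answer is [13, 13, 13, 13, 13].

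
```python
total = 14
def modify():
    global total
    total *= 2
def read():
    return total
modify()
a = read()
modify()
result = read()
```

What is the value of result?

Step 1: total = 14.
Step 2: First modify(): total = 14 * 2 = 28.
Step 3: Second modify(): total = 28 * 2 = 56.
Step 4: read() returns 56

The answer is 56.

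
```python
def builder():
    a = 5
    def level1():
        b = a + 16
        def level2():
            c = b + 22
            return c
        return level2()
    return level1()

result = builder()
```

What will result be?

Step 1: a = 5. b = a + 16 = 21.
Step 2: c = b + 22 = 21 + 22 = 43.
Step 3: result = 43

The answer is 43.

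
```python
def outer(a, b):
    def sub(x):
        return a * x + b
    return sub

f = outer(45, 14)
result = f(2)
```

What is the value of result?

Step 1: outer(45, 14) captures a = 45, b = 14.
Step 2: f(2) computes 45 * 2 + 14 = 104.
Step 3: result = 104

The answer is 104.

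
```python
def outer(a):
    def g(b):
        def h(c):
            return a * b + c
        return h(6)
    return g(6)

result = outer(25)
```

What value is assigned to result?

Step 1: a = 25, b = 6, c = 6.
Step 2: h() computes a * b + c = 25 * 6 + 6 = 156.
Step 3: result = 156

The answer is 156.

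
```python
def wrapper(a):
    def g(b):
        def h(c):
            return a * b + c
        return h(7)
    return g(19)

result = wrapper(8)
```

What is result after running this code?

Step 1: a = 8, b = 19, c = 7.
Step 2: h() computes a * b + c = 8 * 19 + 7 = 159.
Step 3: result = 159

The answer is 159.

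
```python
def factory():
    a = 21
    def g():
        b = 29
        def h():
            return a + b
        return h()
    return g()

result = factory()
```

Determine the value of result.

Step 1: factory() defines a = 21. g() defines b = 29.
Step 2: h() accesses both from enclosing scopes: a = 21, b = 29.
Step 3: result = 21 + 29 = 50

The answer is 50.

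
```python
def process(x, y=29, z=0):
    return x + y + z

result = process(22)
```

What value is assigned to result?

Step 1: process(22) uses defaults y = 29, z = 0.
Step 2: Returns 22 + 29 + 0 = 51.
Step 3: result = 51

The answer is 51.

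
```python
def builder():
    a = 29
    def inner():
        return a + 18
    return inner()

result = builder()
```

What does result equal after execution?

Step 1: builder() defines a = 29.
Step 2: inner() reads a = 29 from enclosing scope, returns 29 + 18 = 47.
Step 3: result = 47

The answer is 47.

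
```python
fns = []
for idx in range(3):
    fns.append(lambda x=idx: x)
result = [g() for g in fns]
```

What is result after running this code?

Step 1: Default arg x=idx captures idx at each iteration.
Step 2: Each lambda has its own default: 0, 1, ..., 2.
Step 3: result = [0, 1, 2]

The answer is [0, 1, 2].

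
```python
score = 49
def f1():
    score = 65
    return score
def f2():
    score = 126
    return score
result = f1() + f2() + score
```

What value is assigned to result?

Step 1: Each function shadows global score with its own local.
Step 2: f1() returns 65, f2() returns 126.
Step 3: Global score = 49 is unchanged. result = 65 + 126 + 49 = 240

The answer is 240.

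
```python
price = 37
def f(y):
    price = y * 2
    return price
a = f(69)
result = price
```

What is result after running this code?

Step 1: Global price = 37.
Step 2: f(69) creates local price = 69 * 2 = 138.
Step 3: Global price unchanged because no global keyword. result = 37

The answer is 37.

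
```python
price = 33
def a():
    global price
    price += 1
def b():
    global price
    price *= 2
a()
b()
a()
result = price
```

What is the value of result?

Step 1: price = 33.
Step 2: a(): price = 33 + 1 = 34.
Step 3: b(): price = 34 * 2 = 68.
Step 4: a(): price = 68 + 1 = 69

The answer is 69.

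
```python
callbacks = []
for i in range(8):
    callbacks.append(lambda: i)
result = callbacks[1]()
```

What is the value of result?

Step 1: The loop creates 8 lambdas, all referencing the same variable i.
Step 2: After the loop, i = 7 (final value).
Step 3: callbacks[1]() looks up i at call time and finds 7. This is the late binding gotcha. result = 7

The answer is 7.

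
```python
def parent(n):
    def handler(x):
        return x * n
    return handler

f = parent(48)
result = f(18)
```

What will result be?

Step 1: parent(48) creates a closure capturing n = 48.
Step 2: f(18) computes 18 * 48 = 864.
Step 3: result = 864

The answer is 864.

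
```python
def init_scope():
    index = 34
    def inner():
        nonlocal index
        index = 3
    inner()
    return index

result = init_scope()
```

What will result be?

Step 1: init_scope() sets index = 34.
Step 2: inner() uses nonlocal to reassign index = 3.
Step 3: result = 3

The answer is 3.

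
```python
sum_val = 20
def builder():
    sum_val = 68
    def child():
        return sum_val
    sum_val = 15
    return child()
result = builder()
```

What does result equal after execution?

Step 1: builder() sets sum_val = 68, then later sum_val = 15.
Step 2: child() is called after sum_val is reassigned to 15. Closures capture variables by reference, not by value.
Step 3: result = 15

The answer is 15.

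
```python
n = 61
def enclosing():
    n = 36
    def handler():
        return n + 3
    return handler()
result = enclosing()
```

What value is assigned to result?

Step 1: enclosing() shadows global n with n = 36.
Step 2: handler() finds n = 36 in enclosing scope, computes 36 + 3 = 39.
Step 3: result = 39

The answer is 39.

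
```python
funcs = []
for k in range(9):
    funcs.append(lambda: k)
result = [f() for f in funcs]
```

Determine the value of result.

Step 1: All 9 lambdas share the same variable k.
Step 2: After the loop, k = 8.
Step 3: Each call returns 8. result = [8, 8, 8, 8, 8, 8, 8, 8, 8]

The answer is [8, 8, 8, 8, 8, 8, 8, 8, 8].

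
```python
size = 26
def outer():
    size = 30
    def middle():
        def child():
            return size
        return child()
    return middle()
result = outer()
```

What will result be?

Step 1: outer() defines size = 30. middle() and child() have no local size.
Step 2: child() checks local (none), enclosing middle() (none), enclosing outer() and finds size = 30.
Step 3: result = 30

The answer is 30.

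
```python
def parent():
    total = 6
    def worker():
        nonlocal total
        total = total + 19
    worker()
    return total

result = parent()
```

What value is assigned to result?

Step 1: parent() sets total = 6.
Step 2: worker() uses nonlocal to modify total in parent's scope: total = 6 + 19 = 25.
Step 3: parent() returns the modified total = 25

The answer is 25.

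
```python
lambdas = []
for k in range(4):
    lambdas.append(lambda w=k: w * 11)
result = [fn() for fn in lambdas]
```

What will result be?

Step 1: Default arg w=k captures k at each iteration.
Step 2: lambdas[k] has w defaulting to k, returns k * 11.
Step 3: result = [0, 11, 22, 33]

The answer is [0, 11, 22, 33].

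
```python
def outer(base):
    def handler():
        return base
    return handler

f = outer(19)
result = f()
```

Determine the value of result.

Step 1: outer(19) creates closure capturing base = 19.
Step 2: f() returns the captured base = 19.
Step 3: result = 19

The answer is 19.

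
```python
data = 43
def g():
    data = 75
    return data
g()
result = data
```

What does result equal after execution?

Step 1: data = 43 globally.
Step 2: g() creates a LOCAL data = 75 (no global keyword!).
Step 3: The global data is unchanged. result = 43

The answer is 43.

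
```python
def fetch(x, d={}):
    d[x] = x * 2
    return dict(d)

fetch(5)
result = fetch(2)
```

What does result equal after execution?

Step 1: Mutable default dict is shared across calls.
Step 2: First call adds 5: 10. Second call adds 2: 4.
Step 3: result = {5: 10, 2: 4}

The answer is {5: 10, 2: 4}.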